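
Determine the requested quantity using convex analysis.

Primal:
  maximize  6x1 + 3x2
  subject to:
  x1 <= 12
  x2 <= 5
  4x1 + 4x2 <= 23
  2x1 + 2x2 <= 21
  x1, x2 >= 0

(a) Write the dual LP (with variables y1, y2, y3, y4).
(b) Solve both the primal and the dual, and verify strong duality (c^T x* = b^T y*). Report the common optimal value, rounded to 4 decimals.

The standard primal-dual pair for 'max c^T x s.t. A x <= b, x >= 0' is:
  Dual:  min b^T y  s.t.  A^T y >= c,  y >= 0.

So the dual LP is:
  minimize  12y1 + 5y2 + 23y3 + 21y4
  subject to:
    y1 + 4y3 + 2y4 >= 6
    y2 + 4y3 + 2y4 >= 3
    y1, y2, y3, y4 >= 0

Solving the primal: x* = (5.75, 0).
  primal value c^T x* = 34.5.
Solving the dual: y* = (0, 0, 1.5, 0).
  dual value b^T y* = 34.5.
Strong duality: c^T x* = b^T y*. Confirmed.

34.5


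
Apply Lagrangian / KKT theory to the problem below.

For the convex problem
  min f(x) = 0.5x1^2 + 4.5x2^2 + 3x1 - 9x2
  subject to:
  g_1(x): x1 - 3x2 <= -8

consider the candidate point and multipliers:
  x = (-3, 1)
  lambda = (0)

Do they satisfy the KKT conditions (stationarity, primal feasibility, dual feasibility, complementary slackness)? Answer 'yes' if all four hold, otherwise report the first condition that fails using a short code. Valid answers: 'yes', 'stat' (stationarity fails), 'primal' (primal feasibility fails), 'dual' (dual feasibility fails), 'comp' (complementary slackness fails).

Gradient of f: grad f(x) = Q x + c = (0, 0)
Constraint values g_i(x) = a_i^T x - b_i:
  g_1((-3, 1)) = 2
Stationarity residual: grad f(x) + sum_i lambda_i a_i = (0, 0)
  -> stationarity OK
Primal feasibility (all g_i <= 0): FAILS
Dual feasibility (all lambda_i >= 0): OK
Complementary slackness (lambda_i * g_i(x) = 0 for all i): OK

Verdict: the first failing condition is primal_feasibility -> primal.

primal


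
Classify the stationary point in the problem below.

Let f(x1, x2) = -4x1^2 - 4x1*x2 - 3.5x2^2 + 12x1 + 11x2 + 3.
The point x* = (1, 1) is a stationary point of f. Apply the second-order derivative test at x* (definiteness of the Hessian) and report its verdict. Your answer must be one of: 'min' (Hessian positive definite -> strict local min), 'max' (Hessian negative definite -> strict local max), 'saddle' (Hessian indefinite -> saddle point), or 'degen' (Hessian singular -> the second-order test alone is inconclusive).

Compute the Hessian H = grad^2 f:
  H = [[-8, -4], [-4, -7]]
Verify stationarity: grad f(x*) = H x* + g = (0, 0).
Eigenvalues of H: -11.5311, -3.4689.
Both eigenvalues < 0, so H is negative definite -> x* is a strict local max.

max


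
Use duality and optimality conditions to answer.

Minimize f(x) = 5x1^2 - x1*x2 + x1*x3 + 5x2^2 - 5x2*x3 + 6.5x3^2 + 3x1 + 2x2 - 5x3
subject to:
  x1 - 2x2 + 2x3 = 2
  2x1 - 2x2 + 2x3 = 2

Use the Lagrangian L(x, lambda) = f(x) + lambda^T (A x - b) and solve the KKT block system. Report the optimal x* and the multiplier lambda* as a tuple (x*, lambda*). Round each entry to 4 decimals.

Form the Lagrangian:
  L(x, lambda) = (1/2) x^T Q x + c^T x + lambda^T (A x - b)
Stationarity (grad_x L = 0): Q x + c + A^T lambda = 0.
Primal feasibility: A x = b.

This gives the KKT block system:
  [ Q   A^T ] [ x     ]   [-c ]
  [ A    0  ] [ lambda ] = [ b ]

Solving the linear system:
  x*      = (0, -0.3846, 0.6154)
  lambda* = (-0.9231, -1.5385)
  f(x*)   = 0.5385

x* = (0, -0.3846, 0.6154), lambda* = (-0.9231, -1.5385)


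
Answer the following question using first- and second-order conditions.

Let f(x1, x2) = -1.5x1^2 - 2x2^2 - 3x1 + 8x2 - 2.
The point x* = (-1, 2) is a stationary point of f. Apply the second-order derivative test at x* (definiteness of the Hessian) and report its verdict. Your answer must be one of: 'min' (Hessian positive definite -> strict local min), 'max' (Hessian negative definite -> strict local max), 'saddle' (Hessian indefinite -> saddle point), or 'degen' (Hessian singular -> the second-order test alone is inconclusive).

Compute the Hessian H = grad^2 f:
  H = [[-3, 0], [0, -4]]
Verify stationarity: grad f(x*) = H x* + g = (0, 0).
Eigenvalues of H: -4, -3.
Both eigenvalues < 0, so H is negative definite -> x* is a strict local max.

max


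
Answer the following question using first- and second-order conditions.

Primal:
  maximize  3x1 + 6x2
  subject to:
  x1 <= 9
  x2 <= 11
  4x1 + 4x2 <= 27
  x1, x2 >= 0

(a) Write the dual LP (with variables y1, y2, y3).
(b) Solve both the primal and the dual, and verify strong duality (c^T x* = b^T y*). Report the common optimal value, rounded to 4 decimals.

The standard primal-dual pair for 'max c^T x s.t. A x <= b, x >= 0' is:
  Dual:  min b^T y  s.t.  A^T y >= c,  y >= 0.

So the dual LP is:
  minimize  9y1 + 11y2 + 27y3
  subject to:
    y1 + 4y3 >= 3
    y2 + 4y3 >= 6
    y1, y2, y3 >= 0

Solving the primal: x* = (0, 6.75).
  primal value c^T x* = 40.5.
Solving the dual: y* = (0, 0, 1.5).
  dual value b^T y* = 40.5.
Strong duality: c^T x* = b^T y*. Confirmed.

40.5


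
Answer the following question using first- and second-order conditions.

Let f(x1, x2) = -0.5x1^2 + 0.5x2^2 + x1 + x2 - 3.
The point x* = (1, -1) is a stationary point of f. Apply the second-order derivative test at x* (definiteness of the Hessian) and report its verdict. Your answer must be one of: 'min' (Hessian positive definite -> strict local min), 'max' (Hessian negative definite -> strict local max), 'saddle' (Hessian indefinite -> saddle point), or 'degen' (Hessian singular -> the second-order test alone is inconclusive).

Compute the Hessian H = grad^2 f:
  H = [[-1, 0], [0, 1]]
Verify stationarity: grad f(x*) = H x* + g = (0, 0).
Eigenvalues of H: -1, 1.
Eigenvalues have mixed signs, so H is indefinite -> x* is a saddle point.

saddle


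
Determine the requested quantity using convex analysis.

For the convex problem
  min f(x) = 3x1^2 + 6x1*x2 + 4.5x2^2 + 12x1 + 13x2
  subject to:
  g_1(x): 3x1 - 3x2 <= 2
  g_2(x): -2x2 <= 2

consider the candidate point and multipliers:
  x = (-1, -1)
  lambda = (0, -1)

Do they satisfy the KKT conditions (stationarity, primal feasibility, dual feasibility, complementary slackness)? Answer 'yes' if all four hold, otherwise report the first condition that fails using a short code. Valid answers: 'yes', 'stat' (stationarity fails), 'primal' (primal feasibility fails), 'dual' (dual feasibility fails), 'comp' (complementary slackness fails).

Gradient of f: grad f(x) = Q x + c = (0, -2)
Constraint values g_i(x) = a_i^T x - b_i:
  g_1((-1, -1)) = -2
  g_2((-1, -1)) = 0
Stationarity residual: grad f(x) + sum_i lambda_i a_i = (0, 0)
  -> stationarity OK
Primal feasibility (all g_i <= 0): OK
Dual feasibility (all lambda_i >= 0): FAILS
Complementary slackness (lambda_i * g_i(x) = 0 for all i): OK

Verdict: the first failing condition is dual_feasibility -> dual.

dual


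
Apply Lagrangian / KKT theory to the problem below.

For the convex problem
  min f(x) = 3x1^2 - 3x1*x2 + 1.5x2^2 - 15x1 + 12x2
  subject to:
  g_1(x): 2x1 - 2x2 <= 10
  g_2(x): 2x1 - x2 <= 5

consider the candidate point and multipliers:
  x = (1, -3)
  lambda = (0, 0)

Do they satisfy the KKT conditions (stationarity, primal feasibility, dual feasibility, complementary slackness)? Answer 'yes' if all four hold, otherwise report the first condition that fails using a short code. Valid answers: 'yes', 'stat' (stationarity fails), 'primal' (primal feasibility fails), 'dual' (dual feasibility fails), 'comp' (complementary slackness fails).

Gradient of f: grad f(x) = Q x + c = (0, 0)
Constraint values g_i(x) = a_i^T x - b_i:
  g_1((1, -3)) = -2
  g_2((1, -3)) = 0
Stationarity residual: grad f(x) + sum_i lambda_i a_i = (0, 0)
  -> stationarity OK
Primal feasibility (all g_i <= 0): OK
Dual feasibility (all lambda_i >= 0): OK
Complementary slackness (lambda_i * g_i(x) = 0 for all i): OK

Verdict: yes, KKT holds.

yes


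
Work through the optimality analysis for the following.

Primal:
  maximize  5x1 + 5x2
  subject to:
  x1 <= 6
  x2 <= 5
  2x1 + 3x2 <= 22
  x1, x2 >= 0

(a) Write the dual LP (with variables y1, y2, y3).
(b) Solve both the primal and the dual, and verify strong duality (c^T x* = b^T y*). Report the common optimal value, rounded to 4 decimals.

The standard primal-dual pair for 'max c^T x s.t. A x <= b, x >= 0' is:
  Dual:  min b^T y  s.t.  A^T y >= c,  y >= 0.

So the dual LP is:
  minimize  6y1 + 5y2 + 22y3
  subject to:
    y1 + 2y3 >= 5
    y2 + 3y3 >= 5
    y1, y2, y3 >= 0

Solving the primal: x* = (6, 3.3333).
  primal value c^T x* = 46.6667.
Solving the dual: y* = (1.6667, 0, 1.6667).
  dual value b^T y* = 46.6667.
Strong duality: c^T x* = b^T y*. Confirmed.

46.6667


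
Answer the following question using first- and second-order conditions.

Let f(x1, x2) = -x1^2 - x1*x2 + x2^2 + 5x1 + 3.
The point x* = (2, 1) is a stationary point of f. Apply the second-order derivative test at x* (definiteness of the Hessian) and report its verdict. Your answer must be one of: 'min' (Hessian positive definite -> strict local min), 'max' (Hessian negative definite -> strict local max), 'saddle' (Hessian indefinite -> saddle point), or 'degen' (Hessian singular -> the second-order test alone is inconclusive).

Compute the Hessian H = grad^2 f:
  H = [[-2, -1], [-1, 2]]
Verify stationarity: grad f(x*) = H x* + g = (0, 0).
Eigenvalues of H: -2.2361, 2.2361.
Eigenvalues have mixed signs, so H is indefinite -> x* is a saddle point.

saddle


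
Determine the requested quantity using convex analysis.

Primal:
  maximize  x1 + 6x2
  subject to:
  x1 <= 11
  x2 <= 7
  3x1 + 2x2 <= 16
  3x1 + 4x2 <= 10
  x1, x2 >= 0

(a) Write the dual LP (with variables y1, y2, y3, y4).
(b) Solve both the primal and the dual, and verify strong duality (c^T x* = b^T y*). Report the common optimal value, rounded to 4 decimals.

The standard primal-dual pair for 'max c^T x s.t. A x <= b, x >= 0' is:
  Dual:  min b^T y  s.t.  A^T y >= c,  y >= 0.

So the dual LP is:
  minimize  11y1 + 7y2 + 16y3 + 10y4
  subject to:
    y1 + 3y3 + 3y4 >= 1
    y2 + 2y3 + 4y4 >= 6
    y1, y2, y3, y4 >= 0

Solving the primal: x* = (0, 2.5).
  primal value c^T x* = 15.
Solving the dual: y* = (0, 0, 0, 1.5).
  dual value b^T y* = 15.
Strong duality: c^T x* = b^T y*. Confirmed.

15


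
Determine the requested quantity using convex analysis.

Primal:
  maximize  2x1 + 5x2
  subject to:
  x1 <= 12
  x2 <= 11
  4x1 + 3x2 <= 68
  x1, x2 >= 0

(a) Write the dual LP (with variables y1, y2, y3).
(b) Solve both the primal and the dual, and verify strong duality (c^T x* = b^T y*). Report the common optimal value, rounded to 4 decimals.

The standard primal-dual pair for 'max c^T x s.t. A x <= b, x >= 0' is:
  Dual:  min b^T y  s.t.  A^T y >= c,  y >= 0.

So the dual LP is:
  minimize  12y1 + 11y2 + 68y3
  subject to:
    y1 + 4y3 >= 2
    y2 + 3y3 >= 5
    y1, y2, y3 >= 0

Solving the primal: x* = (8.75, 11).
  primal value c^T x* = 72.5.
Solving the dual: y* = (0, 3.5, 0.5).
  dual value b^T y* = 72.5.
Strong duality: c^T x* = b^T y*. Confirmed.

72.5


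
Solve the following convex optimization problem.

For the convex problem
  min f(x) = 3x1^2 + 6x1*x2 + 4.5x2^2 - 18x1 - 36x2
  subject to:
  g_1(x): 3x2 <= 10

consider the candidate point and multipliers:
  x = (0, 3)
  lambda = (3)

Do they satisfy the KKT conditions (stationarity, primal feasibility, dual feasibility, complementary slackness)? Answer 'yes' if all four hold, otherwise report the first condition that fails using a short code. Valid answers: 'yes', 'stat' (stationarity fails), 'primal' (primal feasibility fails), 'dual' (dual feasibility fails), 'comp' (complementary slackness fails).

Gradient of f: grad f(x) = Q x + c = (0, -9)
Constraint values g_i(x) = a_i^T x - b_i:
  g_1((0, 3)) = -1
Stationarity residual: grad f(x) + sum_i lambda_i a_i = (0, 0)
  -> stationarity OK
Primal feasibility (all g_i <= 0): OK
Dual feasibility (all lambda_i >= 0): OK
Complementary slackness (lambda_i * g_i(x) = 0 for all i): FAILS

Verdict: the first failing condition is complementary_slackness -> comp.

comp


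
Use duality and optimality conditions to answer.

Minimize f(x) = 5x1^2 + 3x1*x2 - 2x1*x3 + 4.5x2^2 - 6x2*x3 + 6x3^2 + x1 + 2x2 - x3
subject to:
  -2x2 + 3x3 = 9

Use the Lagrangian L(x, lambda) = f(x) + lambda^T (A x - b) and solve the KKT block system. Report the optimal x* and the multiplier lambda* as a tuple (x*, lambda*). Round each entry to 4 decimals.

Form the Lagrangian:
  L(x, lambda) = (1/2) x^T Q x + c^T x + lambda^T (A x - b)
Stationarity (grad_x L = 0): Q x + c + A^T lambda = 0.
Primal feasibility: A x = b.

This gives the KKT block system:
  [ Q   A^T ] [ x     ]   [-c ]
  [ A    0  ] [ lambda ] = [ b ]

Solving the linear system:
  x*      = (0.7248, -1.3486, 2.1009)
  lambda* = (-10.2844)
  f(x*)   = 44.2431

x* = (0.7248, -1.3486, 2.1009), lambda* = (-10.2844)


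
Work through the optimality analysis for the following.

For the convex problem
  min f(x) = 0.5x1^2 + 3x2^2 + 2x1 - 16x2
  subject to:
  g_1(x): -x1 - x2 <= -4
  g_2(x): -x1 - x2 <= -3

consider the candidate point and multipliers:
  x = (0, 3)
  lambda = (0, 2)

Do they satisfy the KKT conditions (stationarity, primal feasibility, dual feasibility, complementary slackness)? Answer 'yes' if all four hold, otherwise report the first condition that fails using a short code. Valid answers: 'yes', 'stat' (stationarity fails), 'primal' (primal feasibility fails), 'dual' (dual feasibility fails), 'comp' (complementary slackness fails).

Gradient of f: grad f(x) = Q x + c = (2, 2)
Constraint values g_i(x) = a_i^T x - b_i:
  g_1((0, 3)) = 1
  g_2((0, 3)) = 0
Stationarity residual: grad f(x) + sum_i lambda_i a_i = (0, 0)
  -> stationarity OK
Primal feasibility (all g_i <= 0): FAILS
Dual feasibility (all lambda_i >= 0): OK
Complementary slackness (lambda_i * g_i(x) = 0 for all i): OK

Verdict: the first failing condition is primal_feasibility -> primal.

primal


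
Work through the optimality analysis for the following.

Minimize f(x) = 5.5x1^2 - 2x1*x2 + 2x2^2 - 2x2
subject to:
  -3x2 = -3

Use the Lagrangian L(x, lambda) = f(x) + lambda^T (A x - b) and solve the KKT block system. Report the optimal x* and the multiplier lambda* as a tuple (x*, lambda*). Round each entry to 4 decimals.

Form the Lagrangian:
  L(x, lambda) = (1/2) x^T Q x + c^T x + lambda^T (A x - b)
Stationarity (grad_x L = 0): Q x + c + A^T lambda = 0.
Primal feasibility: A x = b.

This gives the KKT block system:
  [ Q   A^T ] [ x     ]   [-c ]
  [ A    0  ] [ lambda ] = [ b ]

Solving the linear system:
  x*      = (0.1818, 1)
  lambda* = (0.5455)
  f(x*)   = -0.1818

x* = (0.1818, 1), lambda* = (0.5455)


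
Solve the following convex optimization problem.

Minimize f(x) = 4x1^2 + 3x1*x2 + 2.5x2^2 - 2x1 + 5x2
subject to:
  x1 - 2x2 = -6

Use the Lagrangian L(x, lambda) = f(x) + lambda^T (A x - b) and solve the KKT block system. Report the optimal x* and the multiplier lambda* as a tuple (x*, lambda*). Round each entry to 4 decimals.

Form the Lagrangian:
  L(x, lambda) = (1/2) x^T Q x + c^T x + lambda^T (A x - b)
Stationarity (grad_x L = 0): Q x + c + A^T lambda = 0.
Primal feasibility: A x = b.

This gives the KKT block system:
  [ Q   A^T ] [ x     ]   [-c ]
  [ A    0  ] [ lambda ] = [ b ]

Solving the linear system:
  x*      = (-1.3878, 2.3061)
  lambda* = (6.1837)
  f(x*)   = 25.7041

x* = (-1.3878, 2.3061), lambda* = (6.1837)


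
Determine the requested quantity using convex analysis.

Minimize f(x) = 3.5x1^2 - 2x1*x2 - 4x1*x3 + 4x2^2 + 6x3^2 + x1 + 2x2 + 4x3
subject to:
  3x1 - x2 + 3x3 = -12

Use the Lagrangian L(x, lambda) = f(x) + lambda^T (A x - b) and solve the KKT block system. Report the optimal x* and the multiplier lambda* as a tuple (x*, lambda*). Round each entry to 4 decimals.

Form the Lagrangian:
  L(x, lambda) = (1/2) x^T Q x + c^T x + lambda^T (A x - b)
Stationarity (grad_x L = 0): Q x + c + A^T lambda = 0.
Primal feasibility: A x = b.

This gives the KKT block system:
  [ Q   A^T ] [ x     ]   [-c ]
  [ A    0  ] [ lambda ] = [ b ]

Solving the linear system:
  x*      = (-2.4036, -0.5314, -1.7735)
  lambda* = (2.5561)
  f(x*)   = 10.0561

x* = (-2.4036, -0.5314, -1.7735), lambda* = (2.5561)


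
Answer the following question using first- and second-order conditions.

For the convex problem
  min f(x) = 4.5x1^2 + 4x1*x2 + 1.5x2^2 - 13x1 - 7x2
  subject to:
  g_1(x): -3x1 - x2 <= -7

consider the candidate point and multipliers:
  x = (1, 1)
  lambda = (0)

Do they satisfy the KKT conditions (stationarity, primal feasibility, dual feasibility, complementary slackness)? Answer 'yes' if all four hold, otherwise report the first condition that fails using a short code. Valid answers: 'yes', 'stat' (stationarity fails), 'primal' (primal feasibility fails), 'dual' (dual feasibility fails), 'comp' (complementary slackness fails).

Gradient of f: grad f(x) = Q x + c = (0, 0)
Constraint values g_i(x) = a_i^T x - b_i:
  g_1((1, 1)) = 3
Stationarity residual: grad f(x) + sum_i lambda_i a_i = (0, 0)
  -> stationarity OK
Primal feasibility (all g_i <= 0): FAILS
Dual feasibility (all lambda_i >= 0): OK
Complementary slackness (lambda_i * g_i(x) = 0 for all i): OK

Verdict: the first failing condition is primal_feasibility -> primal.

primal


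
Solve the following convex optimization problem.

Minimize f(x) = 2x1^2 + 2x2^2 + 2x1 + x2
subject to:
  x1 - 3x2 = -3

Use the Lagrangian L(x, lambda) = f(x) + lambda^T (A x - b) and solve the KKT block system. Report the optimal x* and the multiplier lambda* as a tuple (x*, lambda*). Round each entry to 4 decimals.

Form the Lagrangian:
  L(x, lambda) = (1/2) x^T Q x + c^T x + lambda^T (A x - b)
Stationarity (grad_x L = 0): Q x + c + A^T lambda = 0.
Primal feasibility: A x = b.

This gives the KKT block system:
  [ Q   A^T ] [ x     ]   [-c ]
  [ A    0  ] [ lambda ] = [ b ]

Solving the linear system:
  x*      = (-0.825, 0.725)
  lambda* = (1.3)
  f(x*)   = 1.4875

x* = (-0.825, 0.725), lambda* = (1.3)


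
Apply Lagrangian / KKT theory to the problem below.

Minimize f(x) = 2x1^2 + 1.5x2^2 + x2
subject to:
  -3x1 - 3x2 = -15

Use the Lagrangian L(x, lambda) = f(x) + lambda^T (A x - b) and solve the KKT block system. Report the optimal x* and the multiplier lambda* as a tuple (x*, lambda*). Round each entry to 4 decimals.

Form the Lagrangian:
  L(x, lambda) = (1/2) x^T Q x + c^T x + lambda^T (A x - b)
Stationarity (grad_x L = 0): Q x + c + A^T lambda = 0.
Primal feasibility: A x = b.

This gives the KKT block system:
  [ Q   A^T ] [ x     ]   [-c ]
  [ A    0  ] [ lambda ] = [ b ]

Solving the linear system:
  x*      = (2.2857, 2.7143)
  lambda* = (3.0476)
  f(x*)   = 24.2143

x* = (2.2857, 2.7143), lambda* = (3.0476)


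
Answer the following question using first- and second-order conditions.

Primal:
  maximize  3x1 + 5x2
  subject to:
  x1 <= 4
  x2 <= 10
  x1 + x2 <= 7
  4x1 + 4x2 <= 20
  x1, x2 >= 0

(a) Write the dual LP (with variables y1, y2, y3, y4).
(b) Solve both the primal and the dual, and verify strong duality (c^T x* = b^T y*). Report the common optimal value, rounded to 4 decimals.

The standard primal-dual pair for 'max c^T x s.t. A x <= b, x >= 0' is:
  Dual:  min b^T y  s.t.  A^T y >= c,  y >= 0.

So the dual LP is:
  minimize  4y1 + 10y2 + 7y3 + 20y4
  subject to:
    y1 + y3 + 4y4 >= 3
    y2 + y3 + 4y4 >= 5
    y1, y2, y3, y4 >= 0

Solving the primal: x* = (0, 5).
  primal value c^T x* = 25.
Solving the dual: y* = (0, 0, 0, 1.25).
  dual value b^T y* = 25.
Strong duality: c^T x* = b^T y*. Confirmed.

25


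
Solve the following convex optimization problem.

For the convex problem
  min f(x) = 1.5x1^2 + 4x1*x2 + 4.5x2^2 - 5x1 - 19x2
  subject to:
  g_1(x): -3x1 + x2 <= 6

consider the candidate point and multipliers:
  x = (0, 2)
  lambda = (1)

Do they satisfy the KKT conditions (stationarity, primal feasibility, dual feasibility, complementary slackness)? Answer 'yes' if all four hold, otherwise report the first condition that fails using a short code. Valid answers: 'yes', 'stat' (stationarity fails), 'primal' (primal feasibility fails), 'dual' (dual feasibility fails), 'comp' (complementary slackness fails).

Gradient of f: grad f(x) = Q x + c = (3, -1)
Constraint values g_i(x) = a_i^T x - b_i:
  g_1((0, 2)) = -4
Stationarity residual: grad f(x) + sum_i lambda_i a_i = (0, 0)
  -> stationarity OK
Primal feasibility (all g_i <= 0): OK
Dual feasibility (all lambda_i >= 0): OK
Complementary slackness (lambda_i * g_i(x) = 0 for all i): FAILS

Verdict: the first failing condition is complementary_slackness -> comp.

comp


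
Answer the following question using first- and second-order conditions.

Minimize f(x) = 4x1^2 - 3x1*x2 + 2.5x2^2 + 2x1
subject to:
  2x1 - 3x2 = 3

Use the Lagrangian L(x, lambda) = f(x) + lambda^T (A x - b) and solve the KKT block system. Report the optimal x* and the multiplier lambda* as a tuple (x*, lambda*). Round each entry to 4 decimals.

Form the Lagrangian:
  L(x, lambda) = (1/2) x^T Q x + c^T x + lambda^T (A x - b)
Stationarity (grad_x L = 0): Q x + c + A^T lambda = 0.
Primal feasibility: A x = b.

This gives the KKT block system:
  [ Q   A^T ] [ x     ]   [-c ]
  [ A    0  ] [ lambda ] = [ b ]

Solving the linear system:
  x*      = (-0.2679, -1.1786)
  lambda* = (-1.6964)
  f(x*)   = 2.2768

x* = (-0.2679, -1.1786), lambda* = (-1.6964)


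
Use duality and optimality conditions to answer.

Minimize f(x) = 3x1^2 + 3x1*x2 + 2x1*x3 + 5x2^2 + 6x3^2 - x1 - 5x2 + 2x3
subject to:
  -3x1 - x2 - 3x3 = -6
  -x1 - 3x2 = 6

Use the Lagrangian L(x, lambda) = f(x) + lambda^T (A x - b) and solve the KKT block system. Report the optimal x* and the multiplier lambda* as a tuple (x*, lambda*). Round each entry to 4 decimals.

Form the Lagrangian:
  L(x, lambda) = (1/2) x^T Q x + c^T x + lambda^T (A x - b)
Stationarity (grad_x L = 0): Q x + c + A^T lambda = 0.
Primal feasibility: A x = b.

This gives the KKT block system:
  [ Q   A^T ] [ x     ]   [-c ]
  [ A    0  ] [ lambda ] = [ b ]

Solving the linear system:
  x*      = (2.1342, -2.7114, 0.7696)
  lambda* = (5.1678, -10.2931)
  f(x*)   = 52.8635

x* = (2.1342, -2.7114, 0.7696), lambda* = (5.1678, -10.2931)


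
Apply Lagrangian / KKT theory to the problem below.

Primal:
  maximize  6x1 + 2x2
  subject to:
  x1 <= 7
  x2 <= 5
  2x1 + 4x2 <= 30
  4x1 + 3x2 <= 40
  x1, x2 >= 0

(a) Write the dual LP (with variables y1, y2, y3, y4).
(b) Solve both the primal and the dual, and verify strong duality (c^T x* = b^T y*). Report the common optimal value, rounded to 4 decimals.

The standard primal-dual pair for 'max c^T x s.t. A x <= b, x >= 0' is:
  Dual:  min b^T y  s.t.  A^T y >= c,  y >= 0.

So the dual LP is:
  minimize  7y1 + 5y2 + 30y3 + 40y4
  subject to:
    y1 + 2y3 + 4y4 >= 6
    y2 + 4y3 + 3y4 >= 2
    y1, y2, y3, y4 >= 0

Solving the primal: x* = (7, 4).
  primal value c^T x* = 50.
Solving the dual: y* = (3.3333, 0, 0, 0.6667).
  dual value b^T y* = 50.
Strong duality: c^T x* = b^T y*. Confirmed.

50


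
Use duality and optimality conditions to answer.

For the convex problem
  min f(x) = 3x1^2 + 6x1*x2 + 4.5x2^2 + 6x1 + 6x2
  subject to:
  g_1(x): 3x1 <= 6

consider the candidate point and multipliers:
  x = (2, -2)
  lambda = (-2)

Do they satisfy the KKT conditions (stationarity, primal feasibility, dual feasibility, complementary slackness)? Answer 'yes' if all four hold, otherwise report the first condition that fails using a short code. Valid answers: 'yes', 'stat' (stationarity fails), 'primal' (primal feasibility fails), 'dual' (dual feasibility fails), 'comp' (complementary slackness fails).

Gradient of f: grad f(x) = Q x + c = (6, 0)
Constraint values g_i(x) = a_i^T x - b_i:
  g_1((2, -2)) = 0
Stationarity residual: grad f(x) + sum_i lambda_i a_i = (0, 0)
  -> stationarity OK
Primal feasibility (all g_i <= 0): OK
Dual feasibility (all lambda_i >= 0): FAILS
Complementary slackness (lambda_i * g_i(x) = 0 for all i): OK

Verdict: the first failing condition is dual_feasibility -> dual.

dual


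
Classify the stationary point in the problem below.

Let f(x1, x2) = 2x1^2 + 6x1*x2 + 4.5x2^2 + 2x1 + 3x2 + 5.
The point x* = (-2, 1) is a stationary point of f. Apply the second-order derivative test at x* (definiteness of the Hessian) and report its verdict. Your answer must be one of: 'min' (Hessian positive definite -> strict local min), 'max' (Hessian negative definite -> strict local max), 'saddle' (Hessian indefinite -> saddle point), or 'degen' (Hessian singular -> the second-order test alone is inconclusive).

Compute the Hessian H = grad^2 f:
  H = [[4, 6], [6, 9]]
Verify stationarity: grad f(x*) = H x* + g = (0, 0).
Eigenvalues of H: 0, 13.
H has a zero eigenvalue (singular; positive semidefinite but not definite), so H is neither positive definite, negative definite, nor indefinite. The second-order test alone is inconclusive -> degen.
(Indeed, f is constant along the null direction of H through x*, so x* is not a strict local extremum.)

degen


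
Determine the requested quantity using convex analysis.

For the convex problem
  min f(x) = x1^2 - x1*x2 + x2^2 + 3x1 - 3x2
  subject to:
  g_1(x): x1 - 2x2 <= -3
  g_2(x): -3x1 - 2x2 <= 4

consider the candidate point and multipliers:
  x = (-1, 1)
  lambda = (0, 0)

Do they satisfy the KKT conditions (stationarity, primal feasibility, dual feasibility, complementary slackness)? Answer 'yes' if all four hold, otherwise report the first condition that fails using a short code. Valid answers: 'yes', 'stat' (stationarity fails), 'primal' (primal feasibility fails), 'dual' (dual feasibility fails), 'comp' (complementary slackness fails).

Gradient of f: grad f(x) = Q x + c = (0, 0)
Constraint values g_i(x) = a_i^T x - b_i:
  g_1((-1, 1)) = 0
  g_2((-1, 1)) = -3
Stationarity residual: grad f(x) + sum_i lambda_i a_i = (0, 0)
  -> stationarity OK
Primal feasibility (all g_i <= 0): OK
Dual feasibility (all lambda_i >= 0): OK
Complementary slackness (lambda_i * g_i(x) = 0 for all i): OK

Verdict: yes, KKT holds.

yes


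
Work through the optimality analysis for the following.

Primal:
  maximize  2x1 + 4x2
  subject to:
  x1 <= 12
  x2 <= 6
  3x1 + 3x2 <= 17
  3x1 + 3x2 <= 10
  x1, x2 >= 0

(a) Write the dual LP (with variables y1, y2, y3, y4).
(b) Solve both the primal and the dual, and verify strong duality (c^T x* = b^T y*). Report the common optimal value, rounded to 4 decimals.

The standard primal-dual pair for 'max c^T x s.t. A x <= b, x >= 0' is:
  Dual:  min b^T y  s.t.  A^T y >= c,  y >= 0.

So the dual LP is:
  minimize  12y1 + 6y2 + 17y3 + 10y4
  subject to:
    y1 + 3y3 + 3y4 >= 2
    y2 + 3y3 + 3y4 >= 4
    y1, y2, y3, y4 >= 0

Solving the primal: x* = (0, 3.3333).
  primal value c^T x* = 13.3333.
Solving the dual: y* = (0, 0, 0, 1.3333).
  dual value b^T y* = 13.3333.
Strong duality: c^T x* = b^T y*. Confirmed.

13.3333


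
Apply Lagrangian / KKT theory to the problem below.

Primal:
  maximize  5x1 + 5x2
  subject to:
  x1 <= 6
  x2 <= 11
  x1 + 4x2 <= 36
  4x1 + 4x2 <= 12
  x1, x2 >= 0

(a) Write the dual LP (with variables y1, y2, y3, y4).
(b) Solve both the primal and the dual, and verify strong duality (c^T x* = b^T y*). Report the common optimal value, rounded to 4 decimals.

The standard primal-dual pair for 'max c^T x s.t. A x <= b, x >= 0' is:
  Dual:  min b^T y  s.t.  A^T y >= c,  y >= 0.

So the dual LP is:
  minimize  6y1 + 11y2 + 36y3 + 12y4
  subject to:
    y1 + y3 + 4y4 >= 5
    y2 + 4y3 + 4y4 >= 5
    y1, y2, y3, y4 >= 0

Solving the primal: x* = (3, 0).
  primal value c^T x* = 15.
Solving the dual: y* = (0, 0, 0, 1.25).
  dual value b^T y* = 15.
Strong duality: c^T x* = b^T y*. Confirmed.

15


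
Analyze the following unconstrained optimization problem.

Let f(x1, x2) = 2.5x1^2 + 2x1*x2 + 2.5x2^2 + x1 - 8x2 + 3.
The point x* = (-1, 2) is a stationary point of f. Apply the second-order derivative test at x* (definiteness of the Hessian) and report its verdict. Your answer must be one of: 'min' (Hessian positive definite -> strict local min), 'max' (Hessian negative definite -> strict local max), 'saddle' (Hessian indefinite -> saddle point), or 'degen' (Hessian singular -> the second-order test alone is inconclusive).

Compute the Hessian H = grad^2 f:
  H = [[5, 2], [2, 5]]
Verify stationarity: grad f(x*) = H x* + g = (0, 0).
Eigenvalues of H: 3, 7.
Both eigenvalues > 0, so H is positive definite -> x* is a strict local min.

min


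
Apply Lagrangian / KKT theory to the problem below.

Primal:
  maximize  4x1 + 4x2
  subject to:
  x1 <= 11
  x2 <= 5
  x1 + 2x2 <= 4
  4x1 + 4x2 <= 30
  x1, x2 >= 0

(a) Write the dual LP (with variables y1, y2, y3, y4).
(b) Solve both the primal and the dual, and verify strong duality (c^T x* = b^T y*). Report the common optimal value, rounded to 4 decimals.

The standard primal-dual pair for 'max c^T x s.t. A x <= b, x >= 0' is:
  Dual:  min b^T y  s.t.  A^T y >= c,  y >= 0.

So the dual LP is:
  minimize  11y1 + 5y2 + 4y3 + 30y4
  subject to:
    y1 + y3 + 4y4 >= 4
    y2 + 2y3 + 4y4 >= 4
    y1, y2, y3, y4 >= 0

Solving the primal: x* = (4, 0).
  primal value c^T x* = 16.
Solving the dual: y* = (0, 0, 4, 0).
  dual value b^T y* = 16.
Strong duality: c^T x* = b^T y*. Confirmed.

16


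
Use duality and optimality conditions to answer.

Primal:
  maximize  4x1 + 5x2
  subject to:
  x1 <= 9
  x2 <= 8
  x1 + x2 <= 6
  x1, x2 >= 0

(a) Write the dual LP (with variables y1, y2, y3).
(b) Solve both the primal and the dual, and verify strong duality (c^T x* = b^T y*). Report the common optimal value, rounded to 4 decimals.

The standard primal-dual pair for 'max c^T x s.t. A x <= b, x >= 0' is:
  Dual:  min b^T y  s.t.  A^T y >= c,  y >= 0.

So the dual LP is:
  minimize  9y1 + 8y2 + 6y3
  subject to:
    y1 + y3 >= 4
    y2 + y3 >= 5
    y1, y2, y3 >= 0

Solving the primal: x* = (0, 6).
  primal value c^T x* = 30.
Solving the dual: y* = (0, 0, 5).
  dual value b^T y* = 30.
Strong duality: c^T x* = b^T y*. Confirmed.

30


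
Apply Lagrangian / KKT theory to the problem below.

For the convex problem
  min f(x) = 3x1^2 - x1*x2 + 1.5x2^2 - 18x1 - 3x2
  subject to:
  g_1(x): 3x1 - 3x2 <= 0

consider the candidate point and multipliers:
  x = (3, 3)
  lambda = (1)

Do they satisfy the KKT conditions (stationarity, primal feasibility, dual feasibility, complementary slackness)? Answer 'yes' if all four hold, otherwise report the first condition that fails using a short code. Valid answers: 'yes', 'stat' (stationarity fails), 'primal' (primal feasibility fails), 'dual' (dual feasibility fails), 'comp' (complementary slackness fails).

Gradient of f: grad f(x) = Q x + c = (-3, 3)
Constraint values g_i(x) = a_i^T x - b_i:
  g_1((3, 3)) = 0
Stationarity residual: grad f(x) + sum_i lambda_i a_i = (0, 0)
  -> stationarity OK
Primal feasibility (all g_i <= 0): OK
Dual feasibility (all lambda_i >= 0): OK
Complementary slackness (lambda_i * g_i(x) = 0 for all i): OK

Verdict: yes, KKT holds.

yes


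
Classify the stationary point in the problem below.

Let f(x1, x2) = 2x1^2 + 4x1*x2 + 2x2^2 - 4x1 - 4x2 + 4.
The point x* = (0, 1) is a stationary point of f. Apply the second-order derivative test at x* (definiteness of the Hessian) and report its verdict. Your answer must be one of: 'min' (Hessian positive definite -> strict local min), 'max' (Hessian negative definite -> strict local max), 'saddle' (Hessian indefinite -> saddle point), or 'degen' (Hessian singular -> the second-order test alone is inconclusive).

Compute the Hessian H = grad^2 f:
  H = [[4, 4], [4, 4]]
Verify stationarity: grad f(x*) = H x* + g = (0, 0).
Eigenvalues of H: 0, 8.
H has a zero eigenvalue (singular; positive semidefinite but not definite), so H is neither positive definite, negative definite, nor indefinite. The second-order test alone is inconclusive -> degen.
(Indeed, f is constant along the null direction of H through x*, so x* is not a strict local extremum.)

degen


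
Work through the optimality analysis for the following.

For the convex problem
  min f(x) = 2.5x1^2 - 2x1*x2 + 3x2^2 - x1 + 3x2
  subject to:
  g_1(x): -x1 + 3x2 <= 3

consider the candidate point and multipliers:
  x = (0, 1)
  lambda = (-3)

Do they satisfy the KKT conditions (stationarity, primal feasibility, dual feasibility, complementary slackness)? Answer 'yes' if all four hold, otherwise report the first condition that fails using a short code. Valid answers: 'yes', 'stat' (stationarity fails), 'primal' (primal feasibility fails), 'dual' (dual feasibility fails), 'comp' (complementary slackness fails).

Gradient of f: grad f(x) = Q x + c = (-3, 9)
Constraint values g_i(x) = a_i^T x - b_i:
  g_1((0, 1)) = 0
Stationarity residual: grad f(x) + sum_i lambda_i a_i = (0, 0)
  -> stationarity OK
Primal feasibility (all g_i <= 0): OK
Dual feasibility (all lambda_i >= 0): FAILS
Complementary slackness (lambda_i * g_i(x) = 0 for all i): OK

Verdict: the first failing condition is dual_feasibility -> dual.

dual


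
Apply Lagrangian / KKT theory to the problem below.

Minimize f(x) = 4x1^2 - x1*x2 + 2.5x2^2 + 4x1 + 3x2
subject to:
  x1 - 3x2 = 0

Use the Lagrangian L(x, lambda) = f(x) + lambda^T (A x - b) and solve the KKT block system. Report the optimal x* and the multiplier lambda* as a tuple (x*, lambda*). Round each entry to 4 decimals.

Form the Lagrangian:
  L(x, lambda) = (1/2) x^T Q x + c^T x + lambda^T (A x - b)
Stationarity (grad_x L = 0): Q x + c + A^T lambda = 0.
Primal feasibility: A x = b.

This gives the KKT block system:
  [ Q   A^T ] [ x     ]   [-c ]
  [ A    0  ] [ lambda ] = [ b ]

Solving the linear system:
  x*      = (-0.6338, -0.2113)
  lambda* = (0.8592)
  f(x*)   = -1.5845

x* = (-0.6338, -0.2113), lambda* = (0.8592)


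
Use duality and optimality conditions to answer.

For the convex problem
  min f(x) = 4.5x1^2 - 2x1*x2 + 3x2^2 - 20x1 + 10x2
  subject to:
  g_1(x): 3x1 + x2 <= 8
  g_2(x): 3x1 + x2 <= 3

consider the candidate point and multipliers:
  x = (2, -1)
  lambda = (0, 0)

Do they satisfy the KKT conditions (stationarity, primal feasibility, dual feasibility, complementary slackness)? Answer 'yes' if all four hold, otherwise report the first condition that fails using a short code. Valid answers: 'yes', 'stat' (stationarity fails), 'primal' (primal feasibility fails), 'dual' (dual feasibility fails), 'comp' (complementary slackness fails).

Gradient of f: grad f(x) = Q x + c = (0, 0)
Constraint values g_i(x) = a_i^T x - b_i:
  g_1((2, -1)) = -3
  g_2((2, -1)) = 2
Stationarity residual: grad f(x) + sum_i lambda_i a_i = (0, 0)
  -> stationarity OK
Primal feasibility (all g_i <= 0): FAILS
Dual feasibility (all lambda_i >= 0): OK
Complementary slackness (lambda_i * g_i(x) = 0 for all i): OK

Verdict: the first failing condition is primal_feasibility -> primal.

primal


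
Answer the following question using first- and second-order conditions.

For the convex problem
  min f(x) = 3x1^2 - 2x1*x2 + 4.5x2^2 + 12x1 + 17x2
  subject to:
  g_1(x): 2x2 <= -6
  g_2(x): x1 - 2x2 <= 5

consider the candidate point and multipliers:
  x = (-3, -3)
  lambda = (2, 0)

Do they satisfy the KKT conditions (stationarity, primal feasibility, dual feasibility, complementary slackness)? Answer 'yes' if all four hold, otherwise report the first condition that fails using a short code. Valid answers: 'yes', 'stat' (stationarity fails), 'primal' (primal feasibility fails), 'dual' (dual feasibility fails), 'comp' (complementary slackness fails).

Gradient of f: grad f(x) = Q x + c = (0, -4)
Constraint values g_i(x) = a_i^T x - b_i:
  g_1((-3, -3)) = 0
  g_2((-3, -3)) = -2
Stationarity residual: grad f(x) + sum_i lambda_i a_i = (0, 0)
  -> stationarity OK
Primal feasibility (all g_i <= 0): OK
Dual feasibility (all lambda_i >= 0): OK
Complementary slackness (lambda_i * g_i(x) = 0 for all i): OK

Verdict: yes, KKT holds.

yes


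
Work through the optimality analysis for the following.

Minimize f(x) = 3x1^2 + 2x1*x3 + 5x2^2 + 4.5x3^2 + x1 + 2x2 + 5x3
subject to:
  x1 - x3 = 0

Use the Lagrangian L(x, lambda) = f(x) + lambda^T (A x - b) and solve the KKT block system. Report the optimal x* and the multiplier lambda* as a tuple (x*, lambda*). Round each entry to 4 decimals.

Form the Lagrangian:
  L(x, lambda) = (1/2) x^T Q x + c^T x + lambda^T (A x - b)
Stationarity (grad_x L = 0): Q x + c + A^T lambda = 0.
Primal feasibility: A x = b.

This gives the KKT block system:
  [ Q   A^T ] [ x     ]   [-c ]
  [ A    0  ] [ lambda ] = [ b ]

Solving the linear system:
  x*      = (-0.3158, -0.2, -0.3158)
  lambda* = (1.5263)
  f(x*)   = -1.1474

x* = (-0.3158, -0.2, -0.3158), lambda* = (1.5263)


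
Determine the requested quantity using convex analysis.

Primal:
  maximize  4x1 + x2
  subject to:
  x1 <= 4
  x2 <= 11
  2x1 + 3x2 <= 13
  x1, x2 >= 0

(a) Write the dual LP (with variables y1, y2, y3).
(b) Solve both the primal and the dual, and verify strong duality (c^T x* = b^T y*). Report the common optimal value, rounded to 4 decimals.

The standard primal-dual pair for 'max c^T x s.t. A x <= b, x >= 0' is:
  Dual:  min b^T y  s.t.  A^T y >= c,  y >= 0.

So the dual LP is:
  minimize  4y1 + 11y2 + 13y3
  subject to:
    y1 + 2y3 >= 4
    y2 + 3y3 >= 1
    y1, y2, y3 >= 0

Solving the primal: x* = (4, 1.6667).
  primal value c^T x* = 17.6667.
Solving the dual: y* = (3.3333, 0, 0.3333).
  dual value b^T y* = 17.6667.
Strong duality: c^T x* = b^T y*. Confirmed.

17.6667


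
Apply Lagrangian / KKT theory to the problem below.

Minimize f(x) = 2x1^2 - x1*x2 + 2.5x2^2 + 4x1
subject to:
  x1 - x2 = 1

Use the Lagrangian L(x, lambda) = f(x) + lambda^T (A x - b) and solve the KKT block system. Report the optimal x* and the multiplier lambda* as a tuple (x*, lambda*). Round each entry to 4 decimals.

Form the Lagrangian:
  L(x, lambda) = (1/2) x^T Q x + c^T x + lambda^T (A x - b)
Stationarity (grad_x L = 0): Q x + c + A^T lambda = 0.
Primal feasibility: A x = b.

This gives the KKT block system:
  [ Q   A^T ] [ x     ]   [-c ]
  [ A    0  ] [ lambda ] = [ b ]

Solving the linear system:
  x*      = (0, -1)
  lambda* = (-5)
  f(x*)   = 2.5

x* = (0, -1), lambda* = (-5)


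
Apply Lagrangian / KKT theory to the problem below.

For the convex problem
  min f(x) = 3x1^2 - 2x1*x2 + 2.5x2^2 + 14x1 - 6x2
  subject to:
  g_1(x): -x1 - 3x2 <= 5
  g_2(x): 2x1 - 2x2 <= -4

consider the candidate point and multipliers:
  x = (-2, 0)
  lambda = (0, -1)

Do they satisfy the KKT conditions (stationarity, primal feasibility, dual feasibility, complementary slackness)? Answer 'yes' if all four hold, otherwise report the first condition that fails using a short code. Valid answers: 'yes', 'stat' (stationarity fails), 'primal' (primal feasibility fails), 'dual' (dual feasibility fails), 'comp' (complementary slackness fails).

Gradient of f: grad f(x) = Q x + c = (2, -2)
Constraint values g_i(x) = a_i^T x - b_i:
  g_1((-2, 0)) = -3
  g_2((-2, 0)) = 0
Stationarity residual: grad f(x) + sum_i lambda_i a_i = (0, 0)
  -> stationarity OK
Primal feasibility (all g_i <= 0): OK
Dual feasibility (all lambda_i >= 0): FAILS
Complementary slackness (lambda_i * g_i(x) = 0 for all i): OK

Verdict: the first failing condition is dual_feasibility -> dual.

dual


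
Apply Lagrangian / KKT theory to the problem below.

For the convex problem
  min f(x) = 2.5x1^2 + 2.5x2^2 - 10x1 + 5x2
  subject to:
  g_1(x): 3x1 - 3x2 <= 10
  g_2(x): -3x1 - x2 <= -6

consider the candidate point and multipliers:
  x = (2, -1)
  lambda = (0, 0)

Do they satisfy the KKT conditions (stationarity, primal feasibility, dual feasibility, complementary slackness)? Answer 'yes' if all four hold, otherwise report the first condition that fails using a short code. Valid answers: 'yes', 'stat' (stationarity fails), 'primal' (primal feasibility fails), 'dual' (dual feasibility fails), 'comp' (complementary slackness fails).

Gradient of f: grad f(x) = Q x + c = (0, 0)
Constraint values g_i(x) = a_i^T x - b_i:
  g_1((2, -1)) = -1
  g_2((2, -1)) = 1
Stationarity residual: grad f(x) + sum_i lambda_i a_i = (0, 0)
  -> stationarity OK
Primal feasibility (all g_i <= 0): FAILS
Dual feasibility (all lambda_i >= 0): OK
Complementary slackness (lambda_i * g_i(x) = 0 for all i): OK

Verdict: the first failing condition is primal_feasibility -> primal.

primal


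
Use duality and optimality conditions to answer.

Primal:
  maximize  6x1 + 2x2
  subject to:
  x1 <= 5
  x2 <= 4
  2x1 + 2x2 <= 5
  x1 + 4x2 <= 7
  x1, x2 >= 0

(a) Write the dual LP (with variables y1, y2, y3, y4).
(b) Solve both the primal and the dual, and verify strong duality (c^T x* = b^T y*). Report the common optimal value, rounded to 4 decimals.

The standard primal-dual pair for 'max c^T x s.t. A x <= b, x >= 0' is:
  Dual:  min b^T y  s.t.  A^T y >= c,  y >= 0.

So the dual LP is:
  minimize  5y1 + 4y2 + 5y3 + 7y4
  subject to:
    y1 + 2y3 + y4 >= 6
    y2 + 2y3 + 4y4 >= 2
    y1, y2, y3, y4 >= 0

Solving the primal: x* = (2.5, 0).
  primal value c^T x* = 15.
Solving the dual: y* = (0, 0, 3, 0).
  dual value b^T y* = 15.
Strong duality: c^T x* = b^T y*. Confirmed.

15
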